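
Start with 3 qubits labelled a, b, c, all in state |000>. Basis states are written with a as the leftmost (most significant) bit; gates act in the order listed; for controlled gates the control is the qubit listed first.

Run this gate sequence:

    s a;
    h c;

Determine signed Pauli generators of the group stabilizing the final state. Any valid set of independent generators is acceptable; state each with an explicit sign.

One valid set of independent stabilizer generators is +IIX, +ZII, +IZI (any independent generating set of the same group is equally correct).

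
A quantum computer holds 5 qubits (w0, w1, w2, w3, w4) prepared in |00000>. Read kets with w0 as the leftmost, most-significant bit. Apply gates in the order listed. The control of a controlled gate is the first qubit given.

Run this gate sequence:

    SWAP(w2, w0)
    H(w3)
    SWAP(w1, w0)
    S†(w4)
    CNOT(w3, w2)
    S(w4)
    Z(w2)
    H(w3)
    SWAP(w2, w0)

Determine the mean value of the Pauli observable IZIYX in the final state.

In the final state, IZIYX has expectation 0.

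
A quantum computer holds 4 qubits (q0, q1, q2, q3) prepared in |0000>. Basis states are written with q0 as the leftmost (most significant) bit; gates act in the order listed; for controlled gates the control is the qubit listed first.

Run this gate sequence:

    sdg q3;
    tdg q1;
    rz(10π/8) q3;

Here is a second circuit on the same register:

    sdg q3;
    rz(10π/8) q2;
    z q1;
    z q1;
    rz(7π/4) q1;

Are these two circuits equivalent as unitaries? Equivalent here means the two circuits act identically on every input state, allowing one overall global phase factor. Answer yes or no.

No, they are not equivalent — no single phase factor reconciles the two unitaries.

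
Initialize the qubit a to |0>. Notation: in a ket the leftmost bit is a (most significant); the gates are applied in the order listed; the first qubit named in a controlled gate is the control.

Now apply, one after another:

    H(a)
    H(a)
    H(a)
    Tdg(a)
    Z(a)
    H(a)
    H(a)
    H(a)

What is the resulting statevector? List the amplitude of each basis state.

The final amplitudes are 1/2 + exp(3*I*pi/4)/2 on |0>, 1/2 - exp(3*I*pi/4)/2 on |1>.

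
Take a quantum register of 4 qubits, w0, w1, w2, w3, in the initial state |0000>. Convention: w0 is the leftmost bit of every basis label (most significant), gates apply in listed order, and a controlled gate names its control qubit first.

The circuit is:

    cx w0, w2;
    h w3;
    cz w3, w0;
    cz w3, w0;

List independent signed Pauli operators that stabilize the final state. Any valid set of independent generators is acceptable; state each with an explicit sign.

The stabilizer group can be generated by +IIIX, +ZIII, +IZII, +IIZI, among other valid generating sets.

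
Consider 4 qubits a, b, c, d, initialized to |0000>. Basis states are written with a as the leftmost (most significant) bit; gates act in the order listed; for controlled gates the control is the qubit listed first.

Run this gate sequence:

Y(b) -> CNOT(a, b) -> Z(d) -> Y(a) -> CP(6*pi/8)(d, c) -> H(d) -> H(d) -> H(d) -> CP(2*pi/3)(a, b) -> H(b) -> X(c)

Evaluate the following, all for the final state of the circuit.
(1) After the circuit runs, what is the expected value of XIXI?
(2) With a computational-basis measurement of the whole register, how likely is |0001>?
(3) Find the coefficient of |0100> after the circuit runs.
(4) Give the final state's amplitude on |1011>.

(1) In the final state, XIXI has expectation 0. Key observation: gates 6-7 undo each other exactly, leaving only the rest of the circuit to track.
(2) Outcome |0001> occurs with probability 0.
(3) |0100> carries amplitude 0 in the final state.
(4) The amplitude on |1011> is -exp(2*I*pi/3)/2.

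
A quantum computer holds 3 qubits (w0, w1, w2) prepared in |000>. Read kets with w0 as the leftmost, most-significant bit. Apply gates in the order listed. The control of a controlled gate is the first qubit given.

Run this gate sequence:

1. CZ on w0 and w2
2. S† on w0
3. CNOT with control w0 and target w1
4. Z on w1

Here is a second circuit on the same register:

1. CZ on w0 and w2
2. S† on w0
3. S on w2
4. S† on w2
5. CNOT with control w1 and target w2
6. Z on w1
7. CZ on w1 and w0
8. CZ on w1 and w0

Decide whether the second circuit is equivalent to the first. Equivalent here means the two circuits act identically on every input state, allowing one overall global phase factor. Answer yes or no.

No: there is an input state on which the two circuits produce genuinely different outputs (not merely differing by a phase).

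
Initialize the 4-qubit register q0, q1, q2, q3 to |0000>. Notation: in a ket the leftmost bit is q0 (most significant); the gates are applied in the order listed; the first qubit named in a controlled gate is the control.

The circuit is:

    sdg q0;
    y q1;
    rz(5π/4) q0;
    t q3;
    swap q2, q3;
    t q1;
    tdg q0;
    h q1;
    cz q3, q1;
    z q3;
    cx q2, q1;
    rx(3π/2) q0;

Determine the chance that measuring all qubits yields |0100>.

A full measurement returns |0100> with probability 1/4.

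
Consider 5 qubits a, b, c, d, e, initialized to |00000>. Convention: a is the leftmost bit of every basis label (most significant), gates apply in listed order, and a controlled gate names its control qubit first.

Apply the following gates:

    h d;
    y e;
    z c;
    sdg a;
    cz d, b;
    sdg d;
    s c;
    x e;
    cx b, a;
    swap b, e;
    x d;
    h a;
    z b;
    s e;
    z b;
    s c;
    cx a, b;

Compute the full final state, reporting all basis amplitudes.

The resulting statevector has amplitude 1/2 on |00000>, I/2 on |00010>, 1/2 on |11000>, I/2 on |11010>, and 0 on every other basis state.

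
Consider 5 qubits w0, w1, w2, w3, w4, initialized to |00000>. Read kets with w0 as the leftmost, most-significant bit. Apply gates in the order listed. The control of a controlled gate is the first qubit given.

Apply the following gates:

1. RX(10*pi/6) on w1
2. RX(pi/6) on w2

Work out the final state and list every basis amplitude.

After the circuit, the state carries amplitude -3*sqrt(2)/8 - sqrt(6)/8 on |00000>, I*(-sqrt(6) + 3*sqrt(2))/8 on |00100>, I*(-sqrt(6) - sqrt(2))/8 on |01000>, -sqrt(6)/8 + sqrt(2)/8 on |01100>, and 0 on every other basis state.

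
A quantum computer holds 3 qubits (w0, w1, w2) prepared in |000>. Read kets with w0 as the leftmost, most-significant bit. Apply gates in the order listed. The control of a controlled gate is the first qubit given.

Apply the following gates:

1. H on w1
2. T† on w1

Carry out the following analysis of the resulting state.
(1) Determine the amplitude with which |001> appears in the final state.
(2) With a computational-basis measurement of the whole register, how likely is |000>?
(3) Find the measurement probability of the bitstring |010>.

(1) The amplitude on |001> is 0.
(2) A full measurement returns |000> with probability 1/2.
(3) The probability of measuring |010> is 1/2.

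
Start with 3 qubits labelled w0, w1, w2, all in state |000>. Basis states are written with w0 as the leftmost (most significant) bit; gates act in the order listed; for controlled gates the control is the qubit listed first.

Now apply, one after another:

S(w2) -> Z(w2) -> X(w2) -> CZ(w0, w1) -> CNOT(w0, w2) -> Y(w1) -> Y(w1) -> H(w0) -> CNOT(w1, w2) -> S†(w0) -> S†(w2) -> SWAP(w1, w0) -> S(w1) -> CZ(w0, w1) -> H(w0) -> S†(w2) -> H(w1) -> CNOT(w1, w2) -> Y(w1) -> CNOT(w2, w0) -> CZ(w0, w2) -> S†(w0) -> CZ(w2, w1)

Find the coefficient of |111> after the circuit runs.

|111> carries amplitude -sqrt(2)/2 in the final state.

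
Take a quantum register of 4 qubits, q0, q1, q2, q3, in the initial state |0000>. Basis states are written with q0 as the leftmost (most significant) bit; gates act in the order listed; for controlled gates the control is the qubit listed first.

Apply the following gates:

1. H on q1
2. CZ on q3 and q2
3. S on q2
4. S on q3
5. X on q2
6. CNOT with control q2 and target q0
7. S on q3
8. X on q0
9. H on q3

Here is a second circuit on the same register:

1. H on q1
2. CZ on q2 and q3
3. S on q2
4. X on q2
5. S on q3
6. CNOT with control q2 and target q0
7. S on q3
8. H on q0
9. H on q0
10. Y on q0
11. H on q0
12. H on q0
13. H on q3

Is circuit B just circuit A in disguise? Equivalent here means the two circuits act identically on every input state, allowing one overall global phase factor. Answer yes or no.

No — the two circuits implement different unitaries, even allowing a global phase.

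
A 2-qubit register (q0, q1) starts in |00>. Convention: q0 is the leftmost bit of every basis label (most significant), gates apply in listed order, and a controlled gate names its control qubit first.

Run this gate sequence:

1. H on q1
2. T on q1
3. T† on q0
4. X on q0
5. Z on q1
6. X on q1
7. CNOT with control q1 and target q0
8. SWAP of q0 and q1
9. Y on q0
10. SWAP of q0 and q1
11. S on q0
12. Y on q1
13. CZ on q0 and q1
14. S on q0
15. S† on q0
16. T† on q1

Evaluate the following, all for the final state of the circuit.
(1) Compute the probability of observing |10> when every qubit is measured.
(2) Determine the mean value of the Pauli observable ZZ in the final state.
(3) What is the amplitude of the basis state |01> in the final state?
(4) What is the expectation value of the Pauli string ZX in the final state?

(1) A full measurement returns |10> with probability 1/2.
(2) The expectation value of ZZ is -1.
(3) |01> carries amplitude -sqrt(2)*exp(3*I*pi/4)/2 in the final state.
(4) The expectation value of ZX is 0.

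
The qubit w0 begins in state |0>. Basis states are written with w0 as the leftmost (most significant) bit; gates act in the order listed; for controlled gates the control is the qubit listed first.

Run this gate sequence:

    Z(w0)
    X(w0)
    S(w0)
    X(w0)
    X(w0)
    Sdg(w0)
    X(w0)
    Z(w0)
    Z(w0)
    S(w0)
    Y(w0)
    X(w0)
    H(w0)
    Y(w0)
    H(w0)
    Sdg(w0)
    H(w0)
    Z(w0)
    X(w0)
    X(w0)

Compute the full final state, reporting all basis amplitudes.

The final amplitudes are -sqrt(2)*I/2 on |0>, -sqrt(2)*I/2 on |1>. Key observation: the block from step 1 through step 8 cancels to the identity and can be dropped.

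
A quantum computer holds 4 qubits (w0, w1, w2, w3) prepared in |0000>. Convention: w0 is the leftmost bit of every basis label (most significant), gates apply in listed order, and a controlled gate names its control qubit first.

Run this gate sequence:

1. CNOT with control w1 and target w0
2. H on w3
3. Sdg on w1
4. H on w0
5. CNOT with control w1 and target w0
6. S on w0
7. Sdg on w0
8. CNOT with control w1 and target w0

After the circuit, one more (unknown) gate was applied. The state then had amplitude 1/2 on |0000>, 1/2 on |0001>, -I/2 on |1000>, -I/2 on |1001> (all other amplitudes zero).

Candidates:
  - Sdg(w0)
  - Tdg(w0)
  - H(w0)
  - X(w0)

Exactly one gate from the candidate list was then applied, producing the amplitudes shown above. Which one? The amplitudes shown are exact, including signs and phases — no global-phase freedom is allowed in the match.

It was Sdg(w0) that produced the state shown.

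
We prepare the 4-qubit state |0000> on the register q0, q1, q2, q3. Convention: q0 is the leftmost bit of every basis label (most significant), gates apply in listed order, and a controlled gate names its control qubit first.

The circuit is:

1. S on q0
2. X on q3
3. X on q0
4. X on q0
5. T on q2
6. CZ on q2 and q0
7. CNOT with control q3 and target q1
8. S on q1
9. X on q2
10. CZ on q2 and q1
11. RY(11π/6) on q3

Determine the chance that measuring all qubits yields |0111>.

Outcome |0111> occurs with probability sqrt(3)/4 + 1/2. Key observation: steps 3-4 multiply out to the identity, so the circuit reduces to the remaining gates.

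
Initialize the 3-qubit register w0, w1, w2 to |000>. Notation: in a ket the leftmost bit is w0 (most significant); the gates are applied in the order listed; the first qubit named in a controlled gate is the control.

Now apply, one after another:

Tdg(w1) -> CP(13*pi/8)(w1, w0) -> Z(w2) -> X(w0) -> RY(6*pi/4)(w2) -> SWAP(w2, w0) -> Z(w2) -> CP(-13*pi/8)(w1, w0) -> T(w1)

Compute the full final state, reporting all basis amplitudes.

The resulting statevector has amplitude sqrt(2)/2 on |001>, -sqrt(2)/2 on |101>, and 0 on every other basis state.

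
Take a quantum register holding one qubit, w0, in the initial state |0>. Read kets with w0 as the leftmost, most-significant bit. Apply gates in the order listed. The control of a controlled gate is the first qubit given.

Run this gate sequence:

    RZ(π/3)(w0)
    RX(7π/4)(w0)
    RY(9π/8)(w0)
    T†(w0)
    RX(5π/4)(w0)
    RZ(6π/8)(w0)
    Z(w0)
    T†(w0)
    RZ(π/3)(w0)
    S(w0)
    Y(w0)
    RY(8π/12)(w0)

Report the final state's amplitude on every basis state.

The resulting statevector has amplitude sqrt(6)*exp(-17*I*pi/24)*sin(7*pi/16)/8 - sqrt(1/2 - sqrt(2)/4)*sqrt(sqrt(2)/4 + 1/2)*exp(I*pi/8)*sin(7*pi/16)/2 + sqrt(3)*exp(-23*I*pi/24)*sin(7*pi/16)/4 + sqrt(6)*exp(-23*I*pi/24)*sin(7*pi/16)/8 + sqrt(3)*I*sqrt(1/2 - sqrt(2)/4)*sqrt(sqrt(2)/4 + 1/2)*exp(-17*I*pi/24)*cos(7*pi/16)/2 - sqrt(2)*I*exp(-I*pi/8)*cos(7*pi/16)/8 + sqrt(2)*I*exp(I*pi/8)*cos(7*pi/16)/8 + I*exp(I*pi/8)*cos(7*pi/16)/4 + I*exp(-I*pi/8)*cos(7*pi/16)/4 - sqrt(3)*I*sqrt(1/2 - sqrt(2)/4)*sqrt(sqrt(2)/4 + 1/2)*exp(-23*I*pi/24)*cos(7*pi/16)/2 - sqrt(1/2 - sqrt(2)/4)*sqrt(sqrt(2)/4 + 1/2)*exp(-I*pi/8)*sin(7*pi/16)/2 - sqrt(3)*exp(-17*I*pi/24)*sin(7*pi/16)/4 on |0>, exp(-17*I*pi/24)*sin(7*pi/16)/4 - sqrt(3)*sqrt(1/2 - sqrt(2)/4)*sqrt(sqrt(2)/4 + 1/2)*exp(I*pi/8)*sin(7*pi/16)/2 - sqrt(6)*I*exp(-I*pi/8)*cos(7*pi/16)/8 + I*sqrt(1/2 - sqrt(2)/4)*sqrt(sqrt(2)/4 + 1/2)*exp(-23*I*pi/24)*cos(7*pi/16)/2 - I*sqrt(1/2 - sqrt(2)/4)*sqrt(sqrt(2)/4 + 1/2)*exp(-17*I*pi/24)*cos(7*pi/16)/2 - sqrt(2)*exp(-23*I*pi/24)*sin(7*pi/16)/8 - exp(-23*I*pi/24)*sin(7*pi/16)/4 + sqrt(6)*I*exp(I*pi/8)*cos(7*pi/16)/8 + sqrt(3)*I*exp(I*pi/8)*cos(7*pi/16)/4 + sqrt(3)*I*exp(-I*pi/8)*cos(7*pi/16)/4 - sqrt(3)*sqrt(1/2 - sqrt(2)/4)*sqrt(sqrt(2)/4 + 1/2)*exp(-I*pi/8)*sin(7*pi/16)/2 - sqrt(2)*exp(-17*I*pi/24)*sin(7*pi/16)/8 on |1>.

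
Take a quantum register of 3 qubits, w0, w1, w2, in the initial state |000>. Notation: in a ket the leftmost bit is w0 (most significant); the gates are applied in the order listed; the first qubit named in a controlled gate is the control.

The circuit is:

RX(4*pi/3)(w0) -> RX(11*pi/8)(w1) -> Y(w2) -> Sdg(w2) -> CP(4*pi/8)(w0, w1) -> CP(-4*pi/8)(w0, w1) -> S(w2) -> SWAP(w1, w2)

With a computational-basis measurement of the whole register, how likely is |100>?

A full measurement returns |100> with probability 0. Key observation: the block from step 4 through step 7 cancels to the identity and can be dropped.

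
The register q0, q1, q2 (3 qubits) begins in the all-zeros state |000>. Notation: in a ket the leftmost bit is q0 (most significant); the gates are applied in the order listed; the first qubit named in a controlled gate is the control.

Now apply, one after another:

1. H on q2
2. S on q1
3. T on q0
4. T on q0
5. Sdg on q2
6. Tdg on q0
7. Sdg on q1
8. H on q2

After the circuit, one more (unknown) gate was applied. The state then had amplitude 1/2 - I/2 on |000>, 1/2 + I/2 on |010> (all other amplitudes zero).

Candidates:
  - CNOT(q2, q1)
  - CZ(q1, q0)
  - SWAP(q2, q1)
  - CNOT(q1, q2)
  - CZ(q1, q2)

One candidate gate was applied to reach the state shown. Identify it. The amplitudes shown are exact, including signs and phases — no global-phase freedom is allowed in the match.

It was SWAP(q2, q1) that produced the state shown.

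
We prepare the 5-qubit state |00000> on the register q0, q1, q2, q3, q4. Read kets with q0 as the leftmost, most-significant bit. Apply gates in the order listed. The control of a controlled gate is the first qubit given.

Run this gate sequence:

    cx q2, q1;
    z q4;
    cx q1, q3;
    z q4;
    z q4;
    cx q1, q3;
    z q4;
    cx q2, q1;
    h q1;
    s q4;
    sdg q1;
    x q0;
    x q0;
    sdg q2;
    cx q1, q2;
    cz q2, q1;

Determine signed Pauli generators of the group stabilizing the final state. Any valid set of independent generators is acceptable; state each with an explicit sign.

The stabilizer group can be generated by +IXYII, +ZIIII, +IZZII, +IIIZI, +IIIIZ, among other valid generating sets. Key observation: the block from step 1 through step 8 cancels to the identity and can be dropped.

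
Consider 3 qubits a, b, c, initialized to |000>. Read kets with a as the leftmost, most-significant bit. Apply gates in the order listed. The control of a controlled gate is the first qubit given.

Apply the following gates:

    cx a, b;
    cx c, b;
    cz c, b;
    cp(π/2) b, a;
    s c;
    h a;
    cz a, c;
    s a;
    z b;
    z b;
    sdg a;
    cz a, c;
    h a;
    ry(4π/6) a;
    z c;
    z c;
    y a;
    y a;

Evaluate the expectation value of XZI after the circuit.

The observable XZI averages to sqrt(3)/2.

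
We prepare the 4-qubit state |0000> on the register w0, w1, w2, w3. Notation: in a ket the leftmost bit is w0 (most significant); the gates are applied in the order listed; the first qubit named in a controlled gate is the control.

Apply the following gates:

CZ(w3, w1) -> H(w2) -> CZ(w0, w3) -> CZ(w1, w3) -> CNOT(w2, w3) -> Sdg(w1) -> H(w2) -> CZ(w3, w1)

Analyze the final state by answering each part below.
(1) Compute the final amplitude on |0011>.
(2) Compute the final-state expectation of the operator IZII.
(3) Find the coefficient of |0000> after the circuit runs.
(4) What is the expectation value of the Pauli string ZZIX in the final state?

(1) The amplitude on |0011> is -1/2.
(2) In the final state, IZII has expectation 1.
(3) The amplitude on |0000> is 1/2.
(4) The observable ZZIX averages to 0.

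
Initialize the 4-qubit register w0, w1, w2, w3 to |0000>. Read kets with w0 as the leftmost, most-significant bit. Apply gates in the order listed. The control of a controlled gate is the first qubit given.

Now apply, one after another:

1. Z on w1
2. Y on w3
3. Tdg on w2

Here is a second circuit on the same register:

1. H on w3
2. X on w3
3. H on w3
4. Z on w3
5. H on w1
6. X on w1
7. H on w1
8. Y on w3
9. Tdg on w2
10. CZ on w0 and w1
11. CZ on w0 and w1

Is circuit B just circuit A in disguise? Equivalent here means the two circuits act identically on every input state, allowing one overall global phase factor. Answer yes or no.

Yes, they are equivalent — the unitaries differ by at most a global phase.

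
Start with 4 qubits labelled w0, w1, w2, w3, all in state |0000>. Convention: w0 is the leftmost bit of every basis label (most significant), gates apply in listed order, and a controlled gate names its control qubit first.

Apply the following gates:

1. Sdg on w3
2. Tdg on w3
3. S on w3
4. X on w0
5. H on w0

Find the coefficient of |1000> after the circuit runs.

The final state's coefficient on |1000> equals -sqrt(2)/2.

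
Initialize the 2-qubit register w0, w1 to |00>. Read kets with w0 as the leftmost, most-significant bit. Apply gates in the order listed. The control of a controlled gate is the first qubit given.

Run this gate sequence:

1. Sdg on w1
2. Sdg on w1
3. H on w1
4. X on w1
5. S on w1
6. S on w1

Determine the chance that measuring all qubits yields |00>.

Outcome |00> occurs with probability 1/2.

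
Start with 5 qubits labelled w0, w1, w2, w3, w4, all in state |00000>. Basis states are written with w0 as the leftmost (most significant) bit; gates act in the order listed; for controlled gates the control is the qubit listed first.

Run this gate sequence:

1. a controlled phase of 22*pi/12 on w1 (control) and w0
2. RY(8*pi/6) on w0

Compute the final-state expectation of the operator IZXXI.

The expectation value of IZXXI is 0.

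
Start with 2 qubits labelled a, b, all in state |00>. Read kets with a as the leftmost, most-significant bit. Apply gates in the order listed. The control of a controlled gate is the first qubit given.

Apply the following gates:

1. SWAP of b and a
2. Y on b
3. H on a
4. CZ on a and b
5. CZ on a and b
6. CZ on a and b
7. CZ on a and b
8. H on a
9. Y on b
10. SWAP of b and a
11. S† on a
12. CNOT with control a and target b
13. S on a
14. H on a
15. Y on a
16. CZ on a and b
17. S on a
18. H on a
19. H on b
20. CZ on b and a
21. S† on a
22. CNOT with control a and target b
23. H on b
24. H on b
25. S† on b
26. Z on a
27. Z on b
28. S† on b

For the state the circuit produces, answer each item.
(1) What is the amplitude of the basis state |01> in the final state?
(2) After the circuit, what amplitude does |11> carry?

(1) |01> carries amplitude sqrt(2)*(-1 - I)/4 in the final state.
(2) The amplitude on |11> is sqrt(2)*(1 + I)/4.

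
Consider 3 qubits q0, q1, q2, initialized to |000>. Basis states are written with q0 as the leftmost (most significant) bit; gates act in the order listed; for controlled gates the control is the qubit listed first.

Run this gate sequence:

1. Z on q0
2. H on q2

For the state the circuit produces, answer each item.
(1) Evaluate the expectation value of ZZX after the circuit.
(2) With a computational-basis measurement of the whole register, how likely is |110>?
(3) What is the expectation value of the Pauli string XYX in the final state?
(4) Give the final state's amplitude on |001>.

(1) The observable ZZX averages to 1.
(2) The probability of measuring |110> is 0.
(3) In the final state, XYX has expectation 0.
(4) |001> carries amplitude sqrt(2)/2 in the final state.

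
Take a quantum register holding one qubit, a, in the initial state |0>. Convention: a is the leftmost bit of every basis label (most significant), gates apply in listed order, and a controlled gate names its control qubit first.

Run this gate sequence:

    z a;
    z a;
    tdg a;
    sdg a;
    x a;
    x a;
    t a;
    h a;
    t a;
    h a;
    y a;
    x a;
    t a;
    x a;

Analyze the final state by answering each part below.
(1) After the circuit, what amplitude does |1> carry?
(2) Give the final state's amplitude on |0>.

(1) The amplitude on |1> is exp(3*I*pi/4)/2 + I/2.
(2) The final state's coefficient on |0> equals -1/2 - exp(3*I*pi/4)/2.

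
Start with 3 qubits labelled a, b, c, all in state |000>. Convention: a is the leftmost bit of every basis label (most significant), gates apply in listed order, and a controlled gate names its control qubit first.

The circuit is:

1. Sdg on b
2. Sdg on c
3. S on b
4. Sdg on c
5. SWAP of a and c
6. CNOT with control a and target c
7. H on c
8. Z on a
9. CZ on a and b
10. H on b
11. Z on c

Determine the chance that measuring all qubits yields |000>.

Outcome |000> occurs with probability 1/4.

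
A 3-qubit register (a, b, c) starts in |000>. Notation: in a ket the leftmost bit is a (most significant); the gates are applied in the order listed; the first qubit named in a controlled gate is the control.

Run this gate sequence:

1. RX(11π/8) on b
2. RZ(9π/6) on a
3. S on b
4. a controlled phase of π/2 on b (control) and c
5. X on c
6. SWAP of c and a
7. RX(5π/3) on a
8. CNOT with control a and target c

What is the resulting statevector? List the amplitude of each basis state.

The resulting statevector has amplitude -exp(3*I*pi/4)*cos(5*pi/16)/2 on |000>, 0 on |001>, exp(3*I*pi/4)*sin(5*pi/16)/2 on |010>, 0 on |011>, 0 on |100>, -sqrt(3)*exp(I*pi/4)*cos(5*pi/16)/2 on |101>, 0 on |110>, sqrt(3)*exp(I*pi/4)*sin(5*pi/16)/2 on |111>.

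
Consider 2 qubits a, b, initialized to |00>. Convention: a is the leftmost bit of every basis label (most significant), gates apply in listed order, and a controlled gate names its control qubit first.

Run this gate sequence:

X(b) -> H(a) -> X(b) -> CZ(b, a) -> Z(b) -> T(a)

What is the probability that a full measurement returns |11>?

Outcome |11> occurs with probability 0.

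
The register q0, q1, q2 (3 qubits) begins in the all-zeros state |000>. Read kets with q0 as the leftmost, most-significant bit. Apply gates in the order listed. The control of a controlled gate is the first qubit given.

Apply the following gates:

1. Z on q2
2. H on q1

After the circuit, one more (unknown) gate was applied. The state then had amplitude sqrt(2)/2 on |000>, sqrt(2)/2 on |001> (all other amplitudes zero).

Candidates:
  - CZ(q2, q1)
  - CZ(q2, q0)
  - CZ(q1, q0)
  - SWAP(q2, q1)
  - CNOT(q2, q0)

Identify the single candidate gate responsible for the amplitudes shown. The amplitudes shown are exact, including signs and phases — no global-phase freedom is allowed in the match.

The applied gate was SWAP(q2, q1).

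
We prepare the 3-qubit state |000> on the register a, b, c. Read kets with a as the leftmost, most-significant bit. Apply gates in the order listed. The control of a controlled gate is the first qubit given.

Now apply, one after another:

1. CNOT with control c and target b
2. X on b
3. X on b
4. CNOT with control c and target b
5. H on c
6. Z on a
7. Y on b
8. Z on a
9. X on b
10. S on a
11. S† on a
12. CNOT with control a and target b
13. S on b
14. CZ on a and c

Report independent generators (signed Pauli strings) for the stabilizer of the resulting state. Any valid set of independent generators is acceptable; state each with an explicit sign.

One valid set of independent stabilizer generators is +IIX, +ZII, +IZI (any independent generating set of the same group is equally correct). Key observation: steps 1-4 multiply out to the identity, so the circuit reduces to the remaining gates.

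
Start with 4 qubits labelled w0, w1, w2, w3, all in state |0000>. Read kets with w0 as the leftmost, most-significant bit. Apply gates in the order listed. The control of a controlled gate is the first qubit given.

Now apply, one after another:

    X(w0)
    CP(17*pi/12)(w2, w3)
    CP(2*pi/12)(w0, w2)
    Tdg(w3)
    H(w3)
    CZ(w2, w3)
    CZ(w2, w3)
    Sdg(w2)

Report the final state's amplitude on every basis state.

After the circuit, the state carries amplitude sqrt(2)/2 on |1000>, sqrt(2)/2 on |1001>, and 0 on every other basis state. Key observation: steps 6-7 multiply out to the identity, so the circuit reduces to the remaining gates.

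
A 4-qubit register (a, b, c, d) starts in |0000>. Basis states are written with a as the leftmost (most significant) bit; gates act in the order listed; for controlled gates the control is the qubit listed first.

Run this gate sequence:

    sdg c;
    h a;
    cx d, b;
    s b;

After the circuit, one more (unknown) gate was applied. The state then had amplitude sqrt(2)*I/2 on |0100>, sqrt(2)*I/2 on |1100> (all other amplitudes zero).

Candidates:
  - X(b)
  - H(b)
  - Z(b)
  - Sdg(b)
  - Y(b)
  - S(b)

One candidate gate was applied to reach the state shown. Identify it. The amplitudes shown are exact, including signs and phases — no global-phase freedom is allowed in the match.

The applied gate was Y(b).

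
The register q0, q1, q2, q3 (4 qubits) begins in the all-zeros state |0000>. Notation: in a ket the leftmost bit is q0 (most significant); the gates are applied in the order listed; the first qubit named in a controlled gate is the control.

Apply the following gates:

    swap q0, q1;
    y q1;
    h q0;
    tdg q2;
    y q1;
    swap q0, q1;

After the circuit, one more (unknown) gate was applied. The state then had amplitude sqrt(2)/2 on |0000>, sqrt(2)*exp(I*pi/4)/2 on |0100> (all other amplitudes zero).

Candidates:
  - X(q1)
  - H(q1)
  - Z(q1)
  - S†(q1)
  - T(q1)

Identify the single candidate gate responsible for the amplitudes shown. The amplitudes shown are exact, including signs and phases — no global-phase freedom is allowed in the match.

The unique candidate consistent with the amplitudes is T(q1).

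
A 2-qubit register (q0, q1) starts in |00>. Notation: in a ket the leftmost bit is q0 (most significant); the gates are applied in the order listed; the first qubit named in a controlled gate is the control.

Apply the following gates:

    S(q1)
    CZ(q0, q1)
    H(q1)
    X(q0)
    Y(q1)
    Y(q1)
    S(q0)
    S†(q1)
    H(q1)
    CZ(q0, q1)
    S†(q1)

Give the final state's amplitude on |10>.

The amplitude on |10> is 1/2 + I/2.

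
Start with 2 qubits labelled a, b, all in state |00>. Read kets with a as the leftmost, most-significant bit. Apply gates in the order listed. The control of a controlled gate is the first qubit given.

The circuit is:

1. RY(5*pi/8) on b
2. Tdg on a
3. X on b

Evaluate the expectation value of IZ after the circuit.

In the final state, IZ has expectation sqrt(2 - sqrt(2))/2.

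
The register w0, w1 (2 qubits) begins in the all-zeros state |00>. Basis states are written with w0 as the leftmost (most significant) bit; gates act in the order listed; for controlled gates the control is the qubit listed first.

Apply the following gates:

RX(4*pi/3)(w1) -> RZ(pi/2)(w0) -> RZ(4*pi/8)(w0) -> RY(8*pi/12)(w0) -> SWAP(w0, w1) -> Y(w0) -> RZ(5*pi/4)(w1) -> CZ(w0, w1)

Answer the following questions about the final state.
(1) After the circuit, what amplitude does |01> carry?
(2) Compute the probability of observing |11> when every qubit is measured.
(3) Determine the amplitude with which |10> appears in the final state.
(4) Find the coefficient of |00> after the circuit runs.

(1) The amplitude on |01> is -3*exp(I*pi/8)/4.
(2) A full measurement returns |11> with probability 3/16.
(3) The final state's coefficient on |10> equals exp(3*I*pi/8)/4.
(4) The final state's coefficient on |00> equals -sqrt(3)*exp(7*I*pi/8)/4.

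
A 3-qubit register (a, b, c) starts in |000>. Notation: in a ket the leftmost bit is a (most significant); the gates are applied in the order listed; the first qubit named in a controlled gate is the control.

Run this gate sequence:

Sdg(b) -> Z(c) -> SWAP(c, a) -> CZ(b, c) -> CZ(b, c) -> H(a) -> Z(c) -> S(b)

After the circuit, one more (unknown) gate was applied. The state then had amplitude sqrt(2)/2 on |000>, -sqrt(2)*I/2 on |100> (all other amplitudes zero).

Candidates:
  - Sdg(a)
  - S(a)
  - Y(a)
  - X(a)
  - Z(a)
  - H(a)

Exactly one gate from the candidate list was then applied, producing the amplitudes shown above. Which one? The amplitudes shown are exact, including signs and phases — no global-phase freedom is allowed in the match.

The applied gate was Sdg(a).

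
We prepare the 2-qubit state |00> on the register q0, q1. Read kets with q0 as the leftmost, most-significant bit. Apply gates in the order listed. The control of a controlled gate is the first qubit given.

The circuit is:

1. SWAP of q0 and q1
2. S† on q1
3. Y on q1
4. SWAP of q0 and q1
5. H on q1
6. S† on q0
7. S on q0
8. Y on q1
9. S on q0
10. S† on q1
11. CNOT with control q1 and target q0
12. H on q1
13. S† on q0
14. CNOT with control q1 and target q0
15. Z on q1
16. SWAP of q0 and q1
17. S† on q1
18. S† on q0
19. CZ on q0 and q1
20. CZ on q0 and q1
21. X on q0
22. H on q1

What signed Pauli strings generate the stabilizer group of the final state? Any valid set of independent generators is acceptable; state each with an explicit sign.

The stabilizer group can be generated by -XZ, +ZY, among other valid generating sets.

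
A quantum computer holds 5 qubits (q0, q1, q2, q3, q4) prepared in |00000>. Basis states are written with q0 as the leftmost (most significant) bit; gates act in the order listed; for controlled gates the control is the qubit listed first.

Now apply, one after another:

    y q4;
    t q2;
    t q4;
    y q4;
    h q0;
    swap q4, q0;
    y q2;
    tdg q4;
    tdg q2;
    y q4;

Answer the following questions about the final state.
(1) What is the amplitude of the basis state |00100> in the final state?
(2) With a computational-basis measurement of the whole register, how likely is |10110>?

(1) The amplitude on |00100> is -sqrt(2)*exp(3*I*pi/4)/2.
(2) A full measurement returns |10110> with probability 0.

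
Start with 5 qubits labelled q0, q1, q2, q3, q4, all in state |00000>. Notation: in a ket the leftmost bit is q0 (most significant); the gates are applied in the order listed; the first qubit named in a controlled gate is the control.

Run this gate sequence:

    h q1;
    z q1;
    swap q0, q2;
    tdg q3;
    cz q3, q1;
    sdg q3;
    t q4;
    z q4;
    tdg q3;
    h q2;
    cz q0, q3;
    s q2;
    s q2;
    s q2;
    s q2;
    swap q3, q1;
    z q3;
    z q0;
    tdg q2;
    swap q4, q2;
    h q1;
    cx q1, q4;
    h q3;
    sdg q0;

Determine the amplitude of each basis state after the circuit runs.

The final amplitudes are 1/2 on |00000>, -exp(3*I*pi/4)/2 on |00001>, -exp(3*I*pi/4)/2 on |01000>, 1/2 on |01001>, and 0 on every other basis state.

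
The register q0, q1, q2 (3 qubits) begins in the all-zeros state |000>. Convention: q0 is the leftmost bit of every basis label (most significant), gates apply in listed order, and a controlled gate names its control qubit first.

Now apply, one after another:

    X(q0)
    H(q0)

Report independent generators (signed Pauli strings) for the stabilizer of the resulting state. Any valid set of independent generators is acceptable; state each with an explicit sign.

The final state is stabilized by the group generated by -XII, +IZI, +IIZ; other independent generating sets are equally valid.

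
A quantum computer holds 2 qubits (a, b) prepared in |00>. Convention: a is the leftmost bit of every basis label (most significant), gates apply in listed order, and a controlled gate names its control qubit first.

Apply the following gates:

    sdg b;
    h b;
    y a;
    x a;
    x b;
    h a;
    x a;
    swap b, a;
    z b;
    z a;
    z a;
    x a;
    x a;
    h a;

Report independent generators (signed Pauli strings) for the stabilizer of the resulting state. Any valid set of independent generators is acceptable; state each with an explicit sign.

The final state is stabilized by the group generated by -IX, +ZI; other independent generating sets are equally valid.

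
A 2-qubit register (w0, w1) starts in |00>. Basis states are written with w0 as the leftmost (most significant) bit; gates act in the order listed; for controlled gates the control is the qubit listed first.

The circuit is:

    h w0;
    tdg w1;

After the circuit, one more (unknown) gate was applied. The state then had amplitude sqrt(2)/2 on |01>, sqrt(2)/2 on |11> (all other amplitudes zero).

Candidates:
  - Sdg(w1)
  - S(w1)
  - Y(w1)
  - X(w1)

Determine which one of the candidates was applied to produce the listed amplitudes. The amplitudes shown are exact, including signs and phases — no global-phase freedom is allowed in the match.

It was X(w1) that produced the state shown.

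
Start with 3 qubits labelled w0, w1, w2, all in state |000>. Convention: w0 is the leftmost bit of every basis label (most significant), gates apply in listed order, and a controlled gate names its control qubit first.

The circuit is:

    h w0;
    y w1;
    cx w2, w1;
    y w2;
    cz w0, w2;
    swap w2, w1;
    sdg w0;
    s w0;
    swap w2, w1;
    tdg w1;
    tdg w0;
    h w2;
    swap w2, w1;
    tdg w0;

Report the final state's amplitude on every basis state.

The resulting statevector has amplitude 0 on |000>, exp(3*I*pi/4)/2 on |001>, 0 on |010>, -exp(3*I*pi/4)/2 on |011>, 0 on |100>, -exp(I*pi/4)/2 on |101>, 0 on |110>, exp(I*pi/4)/2 on |111>.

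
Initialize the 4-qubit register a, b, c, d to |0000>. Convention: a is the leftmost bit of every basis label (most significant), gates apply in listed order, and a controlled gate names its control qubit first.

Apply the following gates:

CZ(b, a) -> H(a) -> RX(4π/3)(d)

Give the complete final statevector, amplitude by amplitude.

The resulting statevector has amplitude -sqrt(2)/4 on |0000>, -sqrt(6)*I/4 on |0001>, -sqrt(2)/4 on |1000>, -sqrt(6)*I/4 on |1001>, and 0 on every other basis state.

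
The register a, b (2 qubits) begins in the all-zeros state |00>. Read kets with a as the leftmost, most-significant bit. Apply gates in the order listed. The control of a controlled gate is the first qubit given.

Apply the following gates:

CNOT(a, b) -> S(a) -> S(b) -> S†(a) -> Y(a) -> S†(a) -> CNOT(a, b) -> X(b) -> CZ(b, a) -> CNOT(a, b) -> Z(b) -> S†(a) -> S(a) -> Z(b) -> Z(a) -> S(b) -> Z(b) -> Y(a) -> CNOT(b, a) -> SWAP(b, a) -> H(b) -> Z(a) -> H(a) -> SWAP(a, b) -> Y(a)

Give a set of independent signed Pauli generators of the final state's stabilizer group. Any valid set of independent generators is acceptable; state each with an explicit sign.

The final state is stabilized by the group generated by +XI, -IX; other independent generating sets are equally valid. Key observation: the block from step 11 through step 14 cancels to the identity and can be dropped.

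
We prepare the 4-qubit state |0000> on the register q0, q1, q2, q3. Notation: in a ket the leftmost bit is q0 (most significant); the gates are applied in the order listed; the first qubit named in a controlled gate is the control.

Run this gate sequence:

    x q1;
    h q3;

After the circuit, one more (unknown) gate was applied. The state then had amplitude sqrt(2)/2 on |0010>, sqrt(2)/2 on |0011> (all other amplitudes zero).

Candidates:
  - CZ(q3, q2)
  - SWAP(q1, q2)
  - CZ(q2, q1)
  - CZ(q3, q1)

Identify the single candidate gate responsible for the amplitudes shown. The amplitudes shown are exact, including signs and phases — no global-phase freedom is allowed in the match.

The unique candidate consistent with the amplitudes is SWAP(q1, q2).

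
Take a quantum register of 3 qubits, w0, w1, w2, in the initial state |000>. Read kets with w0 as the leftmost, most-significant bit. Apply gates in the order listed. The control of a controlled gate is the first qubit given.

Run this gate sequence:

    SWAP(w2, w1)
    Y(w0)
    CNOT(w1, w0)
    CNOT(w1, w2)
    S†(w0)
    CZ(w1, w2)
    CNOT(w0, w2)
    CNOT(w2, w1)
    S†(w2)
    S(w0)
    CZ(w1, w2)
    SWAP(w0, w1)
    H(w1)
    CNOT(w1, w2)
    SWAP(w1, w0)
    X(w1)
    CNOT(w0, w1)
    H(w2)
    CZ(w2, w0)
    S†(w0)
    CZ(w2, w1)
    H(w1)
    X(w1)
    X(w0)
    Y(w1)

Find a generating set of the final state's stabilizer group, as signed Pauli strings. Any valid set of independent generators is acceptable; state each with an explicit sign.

One valid set of independent stabilizer generators is -YZZ, +ZXI, +ZIX (any independent generating set of the same group is equally correct).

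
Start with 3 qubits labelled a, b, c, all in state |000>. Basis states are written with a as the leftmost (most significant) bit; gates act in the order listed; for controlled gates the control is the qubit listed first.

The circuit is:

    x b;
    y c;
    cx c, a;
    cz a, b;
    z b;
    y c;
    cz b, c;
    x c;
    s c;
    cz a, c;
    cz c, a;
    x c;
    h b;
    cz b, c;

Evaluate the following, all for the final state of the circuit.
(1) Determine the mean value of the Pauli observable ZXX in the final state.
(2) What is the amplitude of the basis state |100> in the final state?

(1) The expectation value of ZXX is 0.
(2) |100> carries amplitude sqrt(2)*I/2 in the final state.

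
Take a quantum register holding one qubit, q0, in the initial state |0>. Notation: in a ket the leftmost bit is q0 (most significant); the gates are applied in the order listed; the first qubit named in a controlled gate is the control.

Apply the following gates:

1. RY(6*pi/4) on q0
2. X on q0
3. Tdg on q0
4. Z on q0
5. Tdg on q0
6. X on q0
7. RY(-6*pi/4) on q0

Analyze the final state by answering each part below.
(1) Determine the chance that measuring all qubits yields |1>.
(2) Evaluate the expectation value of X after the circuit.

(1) A full measurement returns |1> with probability 1/2.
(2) The expectation value of X is 0.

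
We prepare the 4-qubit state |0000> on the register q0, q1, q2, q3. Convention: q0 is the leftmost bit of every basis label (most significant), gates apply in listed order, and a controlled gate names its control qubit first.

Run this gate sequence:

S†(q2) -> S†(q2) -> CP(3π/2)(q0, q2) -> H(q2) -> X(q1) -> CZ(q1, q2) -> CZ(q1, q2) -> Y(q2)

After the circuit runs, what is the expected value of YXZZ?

The observable YXZZ averages to 0. Key observation: steps 6-7 multiply out to the identity, so the circuit reduces to the remaining gates.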